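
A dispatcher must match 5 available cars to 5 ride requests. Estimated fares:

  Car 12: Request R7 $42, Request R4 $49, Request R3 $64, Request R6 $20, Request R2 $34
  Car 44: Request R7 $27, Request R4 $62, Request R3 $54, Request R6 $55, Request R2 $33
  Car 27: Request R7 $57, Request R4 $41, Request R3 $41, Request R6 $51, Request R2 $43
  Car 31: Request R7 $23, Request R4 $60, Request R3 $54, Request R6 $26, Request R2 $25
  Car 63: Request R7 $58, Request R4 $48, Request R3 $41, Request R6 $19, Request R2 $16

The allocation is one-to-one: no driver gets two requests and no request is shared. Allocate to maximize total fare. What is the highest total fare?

Optimal: Car 12→Request R3 ($64), Car 44→Request R6 ($55), Car 27→Request R2 ($43), Car 31→Request R4 ($60), Car 63→Request R7 ($58) — total 64+55+43+60+58 = $280.
Max-entry greedy (repeatedly take the single best remaining cell) gives $260, worse by 20.
Every other assignment is strictly worse.

Max total: $280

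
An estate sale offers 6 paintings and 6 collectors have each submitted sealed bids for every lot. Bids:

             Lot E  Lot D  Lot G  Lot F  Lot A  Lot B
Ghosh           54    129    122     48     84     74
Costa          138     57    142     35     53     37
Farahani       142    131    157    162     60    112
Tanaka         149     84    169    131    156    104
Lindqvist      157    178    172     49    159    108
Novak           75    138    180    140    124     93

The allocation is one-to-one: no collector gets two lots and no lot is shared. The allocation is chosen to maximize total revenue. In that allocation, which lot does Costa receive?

Costa receives Lot E.

Optimal: Ghosh→Lot B ($74), Costa→Lot E ($138), Farahani→Lot F ($162), Tanaka→Lot A ($156), Lindqvist→Lot D ($178), Novak→Lot G ($180) — total 74+138+162+156+178+180 = $888.
Column-greedy (each lot in turn goes to its best remaining collector) gives $747, worse by 141.
Next-best assignment: Ghosh→Lot D, Costa→Lot E, Farahani→Lot F, Tanaka→Lot A, Lindqvist→Lot B, Novak→Lot G = $873.
Checked against all permutations: $888 is optimal.
Costa's own top lot is Lot G ($142), but forcing Costa→Lot G and reassigning the rest optimally gives only $839 — worse by 49.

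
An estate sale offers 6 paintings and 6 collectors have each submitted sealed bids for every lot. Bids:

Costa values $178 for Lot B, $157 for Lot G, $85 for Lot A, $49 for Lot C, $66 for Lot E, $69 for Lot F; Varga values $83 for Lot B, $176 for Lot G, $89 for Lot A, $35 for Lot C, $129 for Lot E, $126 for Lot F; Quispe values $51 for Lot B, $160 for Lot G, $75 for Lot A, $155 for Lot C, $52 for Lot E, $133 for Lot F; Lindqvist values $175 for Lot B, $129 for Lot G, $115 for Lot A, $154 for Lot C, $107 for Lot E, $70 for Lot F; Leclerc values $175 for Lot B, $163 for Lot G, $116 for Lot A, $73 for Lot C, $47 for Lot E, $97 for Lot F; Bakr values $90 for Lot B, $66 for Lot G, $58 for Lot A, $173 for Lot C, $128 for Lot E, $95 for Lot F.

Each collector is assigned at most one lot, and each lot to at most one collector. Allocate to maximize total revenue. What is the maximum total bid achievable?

This is the linear assignment problem.
Optimal: Costa→Lot B ($178), Varga→Lot E ($129), Quispe→Lot F ($133), Lindqvist→Lot A ($115), Leclerc→Lot G ($163), Bakr→Lot C ($173) — total 178+129+133+115+163+173 = $891.
Swapping Varga↔Leclerc (Varga→Lot G $176, Leclerc→Lot E $47) loses 69.

Maximum total: $891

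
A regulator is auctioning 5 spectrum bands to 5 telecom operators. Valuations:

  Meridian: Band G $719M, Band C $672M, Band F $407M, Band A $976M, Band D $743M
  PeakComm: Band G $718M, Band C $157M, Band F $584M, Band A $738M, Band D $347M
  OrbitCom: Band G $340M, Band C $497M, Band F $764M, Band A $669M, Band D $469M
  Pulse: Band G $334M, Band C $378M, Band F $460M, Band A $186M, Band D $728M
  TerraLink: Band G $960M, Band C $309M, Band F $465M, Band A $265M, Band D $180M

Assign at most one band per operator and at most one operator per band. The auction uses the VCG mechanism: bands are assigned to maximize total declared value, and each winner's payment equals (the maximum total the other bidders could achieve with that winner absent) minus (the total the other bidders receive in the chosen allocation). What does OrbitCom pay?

OrbitCom pays $150M.

Efficient allocation: Meridian→Band C ($672M), PeakComm→Band A ($738M), OrbitCom→Band F ($764M), Pulse→Band D ($728M), TerraLink→Band G ($960M); total welfare W = $3862M.
OrbitCom receives Band F at value $764M, so the others get W − 764 = $3098M.
Without OrbitCom: best allocation of the remaining 4 bidders over all 5 bands is Meridian→Band A ($976M), PeakComm→Band F ($584M), Pulse→Band D ($728M), TerraLink→Band G ($960M), total $3248M.
VCG payment = (others' best without OrbitCom) − (others' welfare with OrbitCom) = 3248 − 3098 = $150M.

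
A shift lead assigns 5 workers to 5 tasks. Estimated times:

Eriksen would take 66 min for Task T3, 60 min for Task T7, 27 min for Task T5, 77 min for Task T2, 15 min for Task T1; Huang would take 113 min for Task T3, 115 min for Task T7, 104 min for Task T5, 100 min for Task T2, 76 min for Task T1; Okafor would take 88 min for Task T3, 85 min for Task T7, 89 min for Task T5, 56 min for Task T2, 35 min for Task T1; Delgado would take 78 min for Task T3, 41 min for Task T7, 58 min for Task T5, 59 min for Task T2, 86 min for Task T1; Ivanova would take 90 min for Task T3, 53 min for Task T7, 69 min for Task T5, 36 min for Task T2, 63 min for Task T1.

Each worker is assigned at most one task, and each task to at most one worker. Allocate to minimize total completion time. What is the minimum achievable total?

This is a one-to-one assignment (minimum-cost bipartite matching).
Optimal: Eriksen→Task T5 (27 min), Huang→Task T3 (113 min), Okafor→Task T1 (35 min), Delgado→Task T7 (41 min), Ivanova→Task T2 (36 min) — total 27+113+35+41+36 = 252 min.
Min-entry greedy (repeatedly take the single cheapest remaining cell) gives 284 min, worse by 32.
Next-best assignment: Eriksen→Task T5, Huang→Task T1, Okafor→Task T3, Delgado→Task T7, Ivanova→Task T2 = 268 min.
Swapping Delgado↔Ivanova (Delgado→Task T2 59 min, Ivanova→Task T7 53 min) adds 35.
Every other assignment is strictly worse.

Minimum total: 252 min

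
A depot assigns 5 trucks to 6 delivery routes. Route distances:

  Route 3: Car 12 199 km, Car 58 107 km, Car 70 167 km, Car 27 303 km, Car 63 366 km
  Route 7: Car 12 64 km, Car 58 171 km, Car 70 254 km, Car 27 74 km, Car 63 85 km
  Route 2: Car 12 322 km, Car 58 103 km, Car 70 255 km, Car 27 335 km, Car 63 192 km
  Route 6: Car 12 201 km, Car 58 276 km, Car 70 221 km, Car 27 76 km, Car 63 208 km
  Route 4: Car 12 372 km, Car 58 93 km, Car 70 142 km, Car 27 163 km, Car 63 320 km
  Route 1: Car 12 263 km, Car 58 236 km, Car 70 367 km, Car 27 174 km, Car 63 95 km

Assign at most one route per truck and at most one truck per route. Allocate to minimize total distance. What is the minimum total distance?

Min total: 480 km

This is the linear assignment problem.
Optimal: Car 12→Route 7 (64 km), Car 58→Route 2 (103 km), Car 70→Route 4 (142 km), Car 27→Route 6 (76 km), Car 63→Route 1 (95 km) — total 64+103+142+76+95 = 480 km.
Row-greedy (each truck in turn takes its cheapest remaining route) gives 495 km, worse by 15.
Next-best assignment: Car 12→Route 7, Car 58→Route 3, Car 70→Route 4, Car 27→Route 6, Car 63→Route 1 = 484 km.
Swapping Car 58↔Car 70 (Car 58→Route 4 93 km, Car 70→Route 2 255 km) adds 103.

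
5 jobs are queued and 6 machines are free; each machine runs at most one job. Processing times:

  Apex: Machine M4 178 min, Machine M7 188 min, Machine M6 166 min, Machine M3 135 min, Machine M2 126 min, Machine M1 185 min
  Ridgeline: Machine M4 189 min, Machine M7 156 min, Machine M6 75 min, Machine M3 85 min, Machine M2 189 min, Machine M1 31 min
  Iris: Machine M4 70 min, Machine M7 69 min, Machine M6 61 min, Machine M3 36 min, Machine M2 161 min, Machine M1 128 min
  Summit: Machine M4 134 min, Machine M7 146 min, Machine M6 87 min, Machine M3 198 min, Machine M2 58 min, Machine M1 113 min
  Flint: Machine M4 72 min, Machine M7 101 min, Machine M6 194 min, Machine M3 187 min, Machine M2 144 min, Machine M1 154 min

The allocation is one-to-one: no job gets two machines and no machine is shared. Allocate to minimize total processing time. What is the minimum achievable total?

Optimal: Apex→Machine M2 (126 min), Ridgeline→Machine M1 (31 min), Iris→Machine M3 (36 min), Summit→Machine M6 (87 min), Flint→Machine M4 (72 min) — total 126+31+36+87+72 = 352 min.
Next-best assignment: Apex→Machine M3, Ridgeline→Machine M1, Iris→Machine M6, Summit→Machine M2, Flint→Machine M4 = 357 min.
Swapping Ridgeline↔Summit (Ridgeline→Machine M6 75 min, Summit→Machine M1 113 min) adds 70.

Minimum total: 352 min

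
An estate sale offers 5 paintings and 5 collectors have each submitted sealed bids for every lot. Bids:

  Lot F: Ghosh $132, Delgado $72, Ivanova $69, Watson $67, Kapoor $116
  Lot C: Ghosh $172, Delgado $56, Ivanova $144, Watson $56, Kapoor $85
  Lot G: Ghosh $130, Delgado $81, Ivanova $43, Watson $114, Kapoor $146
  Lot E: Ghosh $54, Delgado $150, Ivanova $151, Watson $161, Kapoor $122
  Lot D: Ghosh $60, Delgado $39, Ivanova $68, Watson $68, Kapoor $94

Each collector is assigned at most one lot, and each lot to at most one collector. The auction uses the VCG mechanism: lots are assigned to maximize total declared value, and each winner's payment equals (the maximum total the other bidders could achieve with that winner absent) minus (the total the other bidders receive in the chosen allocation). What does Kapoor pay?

Kapoor pays $46.

Efficient allocation: Ghosh→Lot F ($132), Delgado→Lot E ($150), Ivanova→Lot C ($144), Watson→Lot D ($68), Kapoor→Lot G ($146); total welfare W = $640.
Kapoor receives Lot G at value $146, so the others get W − 146 = $494.
Without Kapoor: best allocation of the remaining 4 bidders over all 5 lots is Ghosh→Lot F ($132), Delgado→Lot E ($150), Ivanova→Lot C ($144), Watson→Lot G ($114), total $540.
VCG payment = (others' best without Kapoor) − (others' welfare with Kapoor) = 540 − 494 = $46.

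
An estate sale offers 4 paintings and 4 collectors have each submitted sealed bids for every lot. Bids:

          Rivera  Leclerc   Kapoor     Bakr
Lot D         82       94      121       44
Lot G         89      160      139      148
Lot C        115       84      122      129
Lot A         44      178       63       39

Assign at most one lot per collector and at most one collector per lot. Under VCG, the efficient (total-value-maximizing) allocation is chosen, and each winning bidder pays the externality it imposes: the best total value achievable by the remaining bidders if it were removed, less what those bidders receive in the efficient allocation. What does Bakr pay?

Efficient allocation: Rivera→Lot C ($115), Leclerc→Lot A ($178), Kapoor→Lot D ($121), Bakr→Lot G ($148); total welfare W = $562.
Bakr receives Lot G at value $148, so the others get W − 148 = $414.
Without Bakr: best allocation of the remaining 3 bidders over all 4 lots is Rivera→Lot C ($115), Leclerc→Lot A ($178), Kapoor→Lot G ($139), total $432.
VCG payment = (others' best without Bakr) − (others' welfare with Bakr) = 432 − 414 = $18.

Bakr pays $18.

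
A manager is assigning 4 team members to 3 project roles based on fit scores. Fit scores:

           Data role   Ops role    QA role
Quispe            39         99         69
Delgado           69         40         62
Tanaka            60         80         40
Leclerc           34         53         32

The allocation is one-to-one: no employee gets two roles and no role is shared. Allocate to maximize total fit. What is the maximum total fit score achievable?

Max total: 221 pts

Optimal: Tanaka→Data role (60 pts), Quispe→Ops role (99 pts), Delgado→QA role (62 pts) — total 60+99+62 = 221 pts.
Row-greedy (each employee in turn takes its best remaining role) gives 208 pts, worse by 13.
Checked against all permutations: 221 pts is optimal.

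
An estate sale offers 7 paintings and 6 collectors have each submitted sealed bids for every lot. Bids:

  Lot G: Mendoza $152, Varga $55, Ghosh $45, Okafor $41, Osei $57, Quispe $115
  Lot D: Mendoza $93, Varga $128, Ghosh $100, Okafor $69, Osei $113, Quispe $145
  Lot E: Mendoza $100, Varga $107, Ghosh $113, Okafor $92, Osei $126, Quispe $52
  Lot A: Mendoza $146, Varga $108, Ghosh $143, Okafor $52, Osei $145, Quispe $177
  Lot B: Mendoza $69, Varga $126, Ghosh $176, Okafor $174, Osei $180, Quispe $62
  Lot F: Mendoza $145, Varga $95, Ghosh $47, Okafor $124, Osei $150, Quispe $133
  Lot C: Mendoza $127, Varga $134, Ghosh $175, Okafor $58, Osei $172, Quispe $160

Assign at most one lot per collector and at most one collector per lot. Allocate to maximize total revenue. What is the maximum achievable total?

This is a one-to-one assignment (maximum-weight bipartite matching).
Optimal: Mendoza→Lot G ($152), Varga→Lot D ($128), Ghosh→Lot C ($175), Okafor→Lot B ($174), Osei→Lot F ($150), Quispe→Lot A ($177) — total 152+128+175+174+150+177 = $956.
Max-entry greedy (repeatedly take the single best remaining cell) gives $936, worse by 20.
Next-best assignment: Mendoza→Lot G, Varga→Lot D, Ghosh→Lot C, Okafor→Lot F, Osei→Lot B, Quispe→Lot A = $936.

Max total: $956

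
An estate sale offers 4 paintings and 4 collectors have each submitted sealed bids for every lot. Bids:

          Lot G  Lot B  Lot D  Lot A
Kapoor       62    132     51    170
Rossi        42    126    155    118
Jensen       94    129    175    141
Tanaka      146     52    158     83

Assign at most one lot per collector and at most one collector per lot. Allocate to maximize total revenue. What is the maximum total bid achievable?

Optimal: Kapoor→Lot A ($170), Rossi→Lot B ($126), Jensen→Lot D ($175), Tanaka→Lot G ($146) — total 170+126+175+146 = $617.
Column-greedy (each lot in turn goes to its best remaining collector) gives $571, worse by 46.
Every other assignment is strictly worse.

Max total: $617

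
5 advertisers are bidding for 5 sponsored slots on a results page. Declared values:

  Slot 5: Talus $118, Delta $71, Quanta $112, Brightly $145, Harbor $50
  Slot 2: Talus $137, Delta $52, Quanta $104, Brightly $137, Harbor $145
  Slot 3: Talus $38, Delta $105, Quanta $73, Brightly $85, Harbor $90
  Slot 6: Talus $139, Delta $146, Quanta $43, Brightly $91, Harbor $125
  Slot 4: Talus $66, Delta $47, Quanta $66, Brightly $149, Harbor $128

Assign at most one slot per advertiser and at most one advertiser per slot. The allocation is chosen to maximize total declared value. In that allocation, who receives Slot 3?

Optimal: Talus→Slot 6 ($139), Delta→Slot 3 ($105), Quanta→Slot 5 ($112), Brightly→Slot 4 ($149), Harbor→Slot 2 ($145) — total 139+105+112+149+145 = $650.
Max-entry greedy (repeatedly take the single best remaining cell) gives $631, worse by 19.
Next-best assignment: Talus→Slot 2, Delta→Slot 6, Quanta→Slot 5, Brightly→Slot 4, Harbor→Slot 3 = $634.
No other one-to-one assignment exceeds $650.
Delta's own top slot is Slot 6 ($146), but forcing Delta→Slot 6 and reassigning the rest optimally gives only $634 — worse by 16.

Delta receives Slot 3.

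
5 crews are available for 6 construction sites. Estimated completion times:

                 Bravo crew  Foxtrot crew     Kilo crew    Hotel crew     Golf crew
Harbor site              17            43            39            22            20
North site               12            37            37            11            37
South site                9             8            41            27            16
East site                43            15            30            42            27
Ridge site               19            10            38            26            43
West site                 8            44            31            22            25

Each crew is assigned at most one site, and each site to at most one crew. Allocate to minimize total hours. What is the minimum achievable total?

Min total: 75 hours

Treat this as an assignment problem: match each crew to one site.
Optimal: Bravo crew→West site (8 hours), Foxtrot crew→Ridge site (10 hours), Kilo crew→East site (30 hours), Hotel crew→North site (11 hours), Golf crew→South site (16 hours) — total 8+10+30+11+16 = 75 hours.
Min-entry greedy (repeatedly take the single cheapest remaining cell) gives 77 hours, worse by 2.
Swapping Foxtrot crew↔Kilo crew (Foxtrot crew→East site 15 hours, Kilo crew→Ridge site 38 hours) adds 13.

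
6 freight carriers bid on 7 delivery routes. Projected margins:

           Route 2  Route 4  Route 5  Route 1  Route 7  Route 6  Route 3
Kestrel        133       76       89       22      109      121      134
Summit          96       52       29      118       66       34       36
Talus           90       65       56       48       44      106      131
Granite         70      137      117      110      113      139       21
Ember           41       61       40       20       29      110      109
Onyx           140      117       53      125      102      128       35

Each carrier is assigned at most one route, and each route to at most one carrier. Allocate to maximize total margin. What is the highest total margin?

Max total: $745k

This is a one-to-one assignment (maximum-weight bipartite matching).
Optimal: Kestrel→Route 7 ($109k), Summit→Route 1 ($118k), Talus→Route 3 ($131k), Granite→Route 4 ($137k), Ember→Route 6 ($110k), Onyx→Route 2 ($140k) — total 109+118+131+137+110+140 = $745k.
No other one-to-one assignment exceeds $745k.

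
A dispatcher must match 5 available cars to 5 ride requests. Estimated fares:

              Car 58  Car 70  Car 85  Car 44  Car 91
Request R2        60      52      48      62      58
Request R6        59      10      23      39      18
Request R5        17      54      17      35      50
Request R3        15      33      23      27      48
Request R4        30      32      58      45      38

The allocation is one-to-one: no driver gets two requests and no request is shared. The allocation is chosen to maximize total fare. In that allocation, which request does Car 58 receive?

Car 58 receives Request R6.

Optimal: Car 58→Request R6 ($59), Car 70→Request R5 ($54), Car 85→Request R4 ($58), Car 44→Request R2 ($62), Car 91→Request R3 ($48) — total 59+54+58+62+48 = $281.
Next-best assignment: Car 58→Request R6, Car 70→Request R3, Car 85→Request R4, Car 44→Request R2, Car 91→Request R5 = $262.
Swapping Car 91↔Car 44 (Car 91→Request R2 $58, Car 44→Request R3 $27) loses 25.
Car 58's own top request is Request R2 ($60), but forcing Car 58→Request R2 and reassigning the rest optimally gives only $259 — worse by 22.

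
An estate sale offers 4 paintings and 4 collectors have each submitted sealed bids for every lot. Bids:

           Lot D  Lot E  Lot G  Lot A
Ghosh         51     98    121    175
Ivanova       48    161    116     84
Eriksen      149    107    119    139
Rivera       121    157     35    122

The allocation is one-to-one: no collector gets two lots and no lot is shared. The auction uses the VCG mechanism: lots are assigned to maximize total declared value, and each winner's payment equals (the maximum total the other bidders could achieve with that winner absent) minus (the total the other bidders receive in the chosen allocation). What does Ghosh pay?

Ghosh pays $10.

Efficient allocation: Ghosh→Lot A ($175), Ivanova→Lot G ($116), Eriksen→Lot D ($149), Rivera→Lot E ($157); total welfare W = $597.
Ghosh receives Lot A at value $175, so the others get W − 175 = $422.
Without Ghosh: best allocation of the remaining 3 bidders over all 4 lots is Ivanova→Lot E ($161), Eriksen→Lot D ($149), Rivera→Lot A ($122), total $432.
VCG payment = (others' best without Ghosh) − (others' welfare with Ghosh) = 432 − 422 = $10.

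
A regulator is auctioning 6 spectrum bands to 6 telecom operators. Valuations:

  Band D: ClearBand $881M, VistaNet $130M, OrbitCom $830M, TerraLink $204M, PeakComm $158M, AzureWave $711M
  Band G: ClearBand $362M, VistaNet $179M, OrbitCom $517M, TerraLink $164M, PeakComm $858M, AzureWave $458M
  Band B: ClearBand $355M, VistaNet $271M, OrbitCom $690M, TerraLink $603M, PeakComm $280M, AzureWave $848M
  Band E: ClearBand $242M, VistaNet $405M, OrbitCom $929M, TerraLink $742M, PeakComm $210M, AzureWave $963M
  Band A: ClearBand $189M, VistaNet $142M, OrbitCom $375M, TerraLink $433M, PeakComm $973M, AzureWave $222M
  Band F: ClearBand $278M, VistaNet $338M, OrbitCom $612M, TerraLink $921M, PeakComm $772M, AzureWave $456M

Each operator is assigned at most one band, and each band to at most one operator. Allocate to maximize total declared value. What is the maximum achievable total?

This is the linear assignment problem.
Optimal: ClearBand→Band D ($881M), VistaNet→Band G ($179M), OrbitCom→Band E ($929M), TerraLink→Band F ($921M), PeakComm→Band A ($973M), AzureWave→Band B ($848M) — total 881+179+929+921+973+848 = $4731M.
Row-greedy (each operator in turn takes its best remaining band) gives $4328M, worse by 403.
Swapping VistaNet↔PeakComm (VistaNet→Band A $142M, PeakComm→Band G $858M) loses 152.

Max total: $4731M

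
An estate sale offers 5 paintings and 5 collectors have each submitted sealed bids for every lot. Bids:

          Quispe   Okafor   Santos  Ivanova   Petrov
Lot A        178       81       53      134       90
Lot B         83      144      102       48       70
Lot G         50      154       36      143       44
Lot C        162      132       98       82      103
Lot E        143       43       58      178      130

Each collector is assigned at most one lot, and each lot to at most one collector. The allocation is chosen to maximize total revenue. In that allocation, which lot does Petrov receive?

Petrov receives Lot C.

Treat this as an assignment problem: match each collector to one lot.
Optimal: Quispe→Lot A ($178), Okafor→Lot G ($154), Santos→Lot B ($102), Ivanova→Lot E ($178), Petrov→Lot C ($103) — total 178+154+102+178+103 = $715.
Column-greedy (each lot in turn goes to its best remaining collector) gives $626, worse by 89.
Swapping Okafor↔Quispe (Okafor→Lot A $81, Quispe→Lot G $50) loses 201.
Petrov's own top lot is Lot E ($130), but forcing Petrov→Lot E and reassigning the rest optimally gives only $693 — worse by 22.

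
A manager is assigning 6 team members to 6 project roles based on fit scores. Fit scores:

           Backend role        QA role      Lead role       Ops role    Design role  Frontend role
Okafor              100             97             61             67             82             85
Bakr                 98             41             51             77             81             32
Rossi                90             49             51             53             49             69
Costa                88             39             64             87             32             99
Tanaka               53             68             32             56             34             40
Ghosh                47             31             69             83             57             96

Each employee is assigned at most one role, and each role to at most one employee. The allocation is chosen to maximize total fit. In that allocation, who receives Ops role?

Tanaka receives Ops role.

Optimal: Okafor→QA role (97 pts), Bakr→Design role (81 pts), Rossi→Backend role (90 pts), Costa→Frontend role (99 pts), Tanaka→Ops role (56 pts), Ghosh→Lead role (69 pts) — total 97+81+90+99+56+69 = 492 pts.
Max-entry greedy (repeatedly take the single best remaining cell) gives 482 pts, worse by 10.
Swapping Ghosh↔Costa (Ghosh→Frontend role 96 pts, Costa→Lead role 64 pts) loses 8.
Tanaka's own top role is QA role (68 pts), but forcing Tanaka→QA role and reassigning the rest optimally gives only 485 pts — worse by 7.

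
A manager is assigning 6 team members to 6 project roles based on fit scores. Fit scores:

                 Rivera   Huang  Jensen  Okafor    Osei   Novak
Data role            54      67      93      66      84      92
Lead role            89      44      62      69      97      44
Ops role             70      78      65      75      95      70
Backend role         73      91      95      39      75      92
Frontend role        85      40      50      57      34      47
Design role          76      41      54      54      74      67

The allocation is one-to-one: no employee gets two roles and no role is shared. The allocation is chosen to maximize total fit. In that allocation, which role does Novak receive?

Novak receives Design role.

This is a one-to-one assignment (maximum-weight bipartite matching).
Optimal: Rivera→Frontend role (85 pts), Huang→Backend role (91 pts), Jensen→Data role (93 pts), Okafor→Ops role (75 pts), Osei→Lead role (97 pts), Novak→Design role (67 pts) — total 85+91+93+75+97+67 = 508 pts.
Max-entry greedy (repeatedly take the single best remaining cell) gives 501 pts, worse by 7.
Next-best assignment: Rivera→Frontend role, Huang→Ops role, Jensen→Backend role, Okafor→Design role, Osei→Lead role, Novak→Data role = 501 pts.
Every other assignment is strictly worse.
Novak's own top role is Data role (92 pts), but forcing Novak→Data role and reassigning the rest optimally gives only 501 pts — worse by 7.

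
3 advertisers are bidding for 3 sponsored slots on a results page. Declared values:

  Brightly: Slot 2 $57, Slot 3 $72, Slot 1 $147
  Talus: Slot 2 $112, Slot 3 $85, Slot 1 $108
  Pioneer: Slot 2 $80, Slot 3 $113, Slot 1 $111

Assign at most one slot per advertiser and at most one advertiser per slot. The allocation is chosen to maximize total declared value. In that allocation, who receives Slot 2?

Talus receives Slot 2.

Optimal: Brightly→Slot 1 ($147), Talus→Slot 2 ($112), Pioneer→Slot 3 ($113) — total 147+112+113 = $372.
Next-best assignment: Brightly→Slot 1, Talus→Slot 3, Pioneer→Slot 2 = $312.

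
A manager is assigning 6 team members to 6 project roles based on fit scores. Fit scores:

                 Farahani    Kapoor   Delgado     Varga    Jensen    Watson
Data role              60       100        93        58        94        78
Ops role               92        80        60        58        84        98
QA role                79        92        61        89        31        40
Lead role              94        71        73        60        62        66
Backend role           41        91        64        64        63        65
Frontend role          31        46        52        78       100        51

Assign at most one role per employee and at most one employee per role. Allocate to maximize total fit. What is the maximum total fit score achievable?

This is a one-to-one assignment (maximum-weight bipartite matching).
Optimal: Farahani→Lead role (94 pts), Kapoor→Backend role (91 pts), Delgado→Data role (93 pts), Varga→QA role (89 pts), Jensen→Frontend role (100 pts), Watson→Ops role (98 pts) — total 94+91+93+89+100+98 = 565 pts.
Max-entry greedy (repeatedly take the single best remaining cell) gives 545 pts, worse by 20.
Checked against all permutations: 565 pts is optimal.

Max total: 565 pts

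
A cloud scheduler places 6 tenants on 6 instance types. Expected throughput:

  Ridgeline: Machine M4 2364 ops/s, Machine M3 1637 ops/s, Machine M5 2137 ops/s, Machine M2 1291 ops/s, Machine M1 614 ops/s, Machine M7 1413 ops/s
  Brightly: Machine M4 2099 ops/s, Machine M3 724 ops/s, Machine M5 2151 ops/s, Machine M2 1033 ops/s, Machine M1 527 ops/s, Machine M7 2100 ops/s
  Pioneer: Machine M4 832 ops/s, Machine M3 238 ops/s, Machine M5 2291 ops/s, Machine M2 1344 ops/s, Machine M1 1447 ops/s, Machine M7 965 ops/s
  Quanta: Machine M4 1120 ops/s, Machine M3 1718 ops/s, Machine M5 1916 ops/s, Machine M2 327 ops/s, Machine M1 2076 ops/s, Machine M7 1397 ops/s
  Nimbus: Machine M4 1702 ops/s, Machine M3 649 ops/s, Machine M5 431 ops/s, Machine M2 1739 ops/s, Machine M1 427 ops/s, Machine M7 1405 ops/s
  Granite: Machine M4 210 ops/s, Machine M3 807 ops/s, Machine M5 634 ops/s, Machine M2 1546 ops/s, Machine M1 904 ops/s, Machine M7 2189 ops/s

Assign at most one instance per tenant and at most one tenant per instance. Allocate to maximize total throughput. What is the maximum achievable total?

Optimal: Ridgeline→Machine M3 (1637 ops/s), Brightly→Machine M4 (2099 ops/s), Pioneer→Machine M5 (2291 ops/s), Quanta→Machine M1 (2076 ops/s), Nimbus→Machine M2 (1739 ops/s), Granite→Machine M7 (2189 ops/s) — total 1637+2099+2291+2076+1739+2189 = 12031 ops/s.
Column-greedy (each instance in turn goes to its best remaining tenant) gives 11116 ops/s, worse by 915.
Next-best assignment: Ridgeline→Machine M4, Brightly→Machine M5, Pioneer→Machine M1, Quanta→Machine M3, Nimbus→Machine M2, Granite→Machine M7 = 11608 ops/s.
Swapping Quanta↔Pioneer (Quanta→Machine M5 1916 ops/s, Pioneer→Machine M1 1447 ops/s) loses 1004.
Every other assignment is strictly worse.

Max total: 12031 ops/s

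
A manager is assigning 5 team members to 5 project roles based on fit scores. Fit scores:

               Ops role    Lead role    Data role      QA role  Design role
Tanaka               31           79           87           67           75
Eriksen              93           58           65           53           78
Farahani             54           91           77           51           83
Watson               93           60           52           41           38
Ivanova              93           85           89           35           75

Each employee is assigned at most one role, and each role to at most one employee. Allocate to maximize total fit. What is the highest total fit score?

Max total: 418 pts

Optimal: Tanaka→QA role (67 pts), Eriksen→Design role (78 pts), Farahani→Lead role (91 pts), Watson→Ops role (93 pts), Ivanova→Data role (89 pts) — total 67+78+91+93+89 = 418 pts.
Column-greedy (each role in turn goes to its best remaining employee) gives 378 pts, worse by 40.
Next-best assignment: Tanaka→Data role, Eriksen→QA role, Farahani→Design role, Watson→Ops role, Ivanova→Lead role = 401 pts.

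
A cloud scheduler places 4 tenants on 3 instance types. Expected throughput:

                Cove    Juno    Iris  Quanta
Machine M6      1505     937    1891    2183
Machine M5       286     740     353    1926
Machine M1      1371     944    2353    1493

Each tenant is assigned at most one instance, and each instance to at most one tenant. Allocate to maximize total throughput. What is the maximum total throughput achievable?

This is the linear assignment problem.
Optimal: Cove→Machine M6 (1505 ops/s), Quanta→Machine M5 (1926 ops/s), Iris→Machine M1 (2353 ops/s) — total 1505+1926+2353 = 5784 ops/s.
Row-greedy (each tenant in turn takes its best remaining instance) gives 2802 ops/s, worse by 2982.
Swapping Quanta↔Cove (Quanta→Machine M6 2183 ops/s, Cove→Machine M5 286 ops/s) loses 962.
Checked against all permutations: 5784 ops/s is optimal.

Maximum total: 5784 ops/s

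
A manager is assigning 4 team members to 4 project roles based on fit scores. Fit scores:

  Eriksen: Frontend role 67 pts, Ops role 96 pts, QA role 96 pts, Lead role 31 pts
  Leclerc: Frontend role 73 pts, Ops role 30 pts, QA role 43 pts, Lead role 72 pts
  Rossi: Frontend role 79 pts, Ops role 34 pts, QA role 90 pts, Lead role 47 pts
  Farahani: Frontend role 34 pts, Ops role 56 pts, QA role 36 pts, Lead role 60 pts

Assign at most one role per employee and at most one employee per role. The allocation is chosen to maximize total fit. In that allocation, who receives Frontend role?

Optimal: Eriksen→Ops role (96 pts), Leclerc→Frontend role (73 pts), Rossi→QA role (90 pts), Farahani→Lead role (60 pts) — total 96+73+90+60 = 319 pts.
Column-greedy (each role in turn goes to its best remaining employee) gives 278 pts, worse by 41.

Leclerc receives Frontend role.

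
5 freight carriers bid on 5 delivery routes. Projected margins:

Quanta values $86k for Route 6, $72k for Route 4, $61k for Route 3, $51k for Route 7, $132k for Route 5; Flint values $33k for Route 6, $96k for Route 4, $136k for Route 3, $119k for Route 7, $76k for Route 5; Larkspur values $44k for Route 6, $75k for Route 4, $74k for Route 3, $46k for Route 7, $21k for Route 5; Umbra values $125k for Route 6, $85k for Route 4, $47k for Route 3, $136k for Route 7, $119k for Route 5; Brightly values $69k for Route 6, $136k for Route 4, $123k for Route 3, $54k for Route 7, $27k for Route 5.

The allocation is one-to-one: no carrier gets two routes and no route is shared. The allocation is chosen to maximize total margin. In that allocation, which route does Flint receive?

Flint receives Route 7.

Treat this as an assignment problem: match each carrier to one route.
Optimal: Quanta→Route 5 ($132k), Flint→Route 7 ($119k), Larkspur→Route 3 ($74k), Umbra→Route 6 ($125k), Brightly→Route 4 ($136k) — total 132+119+74+125+136 = $586k.
Max-entry greedy (repeatedly take the single best remaining cell) gives $584k, worse by 2.
Next-best assignment: Quanta→Route 5, Flint→Route 3, Larkspur→Route 6, Umbra→Route 7, Brightly→Route 4 = $584k.
Swapping Umbra↔Brightly (Umbra→Route 4 $85k, Brightly→Route 6 $69k) loses 107.
No other one-to-one assignment exceeds $586k.
Flint's own top route is Route 3 ($136k), but forcing Flint→Route 3 and reassigning the rest optimally gives only $584k — worse by 2.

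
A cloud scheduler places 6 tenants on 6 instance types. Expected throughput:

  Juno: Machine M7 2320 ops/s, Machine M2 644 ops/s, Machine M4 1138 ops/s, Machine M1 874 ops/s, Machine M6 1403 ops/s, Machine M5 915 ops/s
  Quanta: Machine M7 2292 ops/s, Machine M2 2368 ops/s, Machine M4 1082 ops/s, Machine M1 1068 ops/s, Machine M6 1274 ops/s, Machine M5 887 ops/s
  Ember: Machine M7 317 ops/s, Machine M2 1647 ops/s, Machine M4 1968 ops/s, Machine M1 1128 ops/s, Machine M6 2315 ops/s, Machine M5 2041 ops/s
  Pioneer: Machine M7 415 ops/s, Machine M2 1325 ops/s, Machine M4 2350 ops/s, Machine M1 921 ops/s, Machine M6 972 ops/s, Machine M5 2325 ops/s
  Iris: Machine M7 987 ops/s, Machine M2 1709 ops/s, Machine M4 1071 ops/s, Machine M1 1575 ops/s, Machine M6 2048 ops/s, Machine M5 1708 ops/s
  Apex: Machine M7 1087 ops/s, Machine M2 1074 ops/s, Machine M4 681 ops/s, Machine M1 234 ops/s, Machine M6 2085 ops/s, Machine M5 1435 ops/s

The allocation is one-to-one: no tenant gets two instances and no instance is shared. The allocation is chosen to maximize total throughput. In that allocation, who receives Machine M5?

Optimal: Juno→Machine M7 (2320 ops/s), Quanta→Machine M2 (2368 ops/s), Ember→Machine M5 (2041 ops/s), Pioneer→Machine M4 (2350 ops/s), Iris→Machine M1 (1575 ops/s), Apex→Machine M6 (2085 ops/s) — total 2320+2368+2041+2350+1575+2085 = 12739 ops/s.
Column-greedy (each instance in turn goes to its best remaining tenant) gives 12363 ops/s, worse by 376.
Next-best assignment: Juno→Machine M7, Quanta→Machine M2, Ember→Machine M4, Pioneer→Machine M5, Iris→Machine M1, Apex→Machine M6 = 12641 ops/s.
Every other assignment is strictly worse.
Ember's own top instance is Machine M6 (2315 ops/s), but forcing Ember→Machine M6 and reassigning the rest optimally gives only 12363 ops/s — worse by 376.

Ember receives Machine M5.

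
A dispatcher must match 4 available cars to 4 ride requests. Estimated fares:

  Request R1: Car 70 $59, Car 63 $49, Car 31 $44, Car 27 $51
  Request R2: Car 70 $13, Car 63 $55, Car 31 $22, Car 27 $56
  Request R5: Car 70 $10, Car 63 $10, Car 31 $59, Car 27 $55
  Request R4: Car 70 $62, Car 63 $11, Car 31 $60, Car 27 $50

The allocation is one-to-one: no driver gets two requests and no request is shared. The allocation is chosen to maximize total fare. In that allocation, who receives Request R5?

Car 27 receives Request R5.

Treat this as an assignment problem: match each driver to one request.
Optimal: Car 70→Request R1 ($59), Car 63→Request R2 ($55), Car 31→Request R4 ($60), Car 27→Request R5 ($55) — total 59+55+60+55 = $229.
Swapping Car 27↔Car 70 (Car 27→Request R1 $51, Car 70→Request R5 $10) loses 53.
Car 27's own top request is Request R2 ($56), but forcing Car 27→Request R2 and reassigning the rest optimally gives only $226 — worse by 3.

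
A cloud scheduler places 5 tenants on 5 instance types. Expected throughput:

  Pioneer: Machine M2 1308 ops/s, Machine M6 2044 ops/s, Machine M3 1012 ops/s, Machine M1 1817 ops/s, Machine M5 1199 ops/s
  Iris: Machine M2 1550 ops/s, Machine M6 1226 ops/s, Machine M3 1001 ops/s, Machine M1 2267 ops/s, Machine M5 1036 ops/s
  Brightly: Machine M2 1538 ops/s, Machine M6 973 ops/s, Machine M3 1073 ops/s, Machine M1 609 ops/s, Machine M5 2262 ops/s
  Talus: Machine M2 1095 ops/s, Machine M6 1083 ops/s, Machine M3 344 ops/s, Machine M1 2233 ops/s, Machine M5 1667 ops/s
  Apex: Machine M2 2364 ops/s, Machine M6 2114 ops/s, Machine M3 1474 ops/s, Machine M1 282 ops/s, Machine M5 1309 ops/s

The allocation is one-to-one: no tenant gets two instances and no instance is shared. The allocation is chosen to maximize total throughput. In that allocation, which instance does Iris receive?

Iris receives Machine M3.

This is a one-to-one assignment (maximum-weight bipartite matching).
Optimal: Pioneer→Machine M6 (2044 ops/s), Iris→Machine M3 (1001 ops/s), Brightly→Machine M5 (2262 ops/s), Talus→Machine M1 (2233 ops/s), Apex→Machine M2 (2364 ops/s) — total 2044+1001+2262+2233+2364 = 9904 ops/s.
Column-greedy (each instance in turn goes to its best remaining tenant) gives 9415 ops/s, worse by 489.
Checked against all permutations: 9904 ops/s is optimal.
Iris's own top instance is Machine M1 (2267 ops/s), but forcing Iris→Machine M1 and reassigning the rest optimally gives only 9415 ops/s — worse by 489.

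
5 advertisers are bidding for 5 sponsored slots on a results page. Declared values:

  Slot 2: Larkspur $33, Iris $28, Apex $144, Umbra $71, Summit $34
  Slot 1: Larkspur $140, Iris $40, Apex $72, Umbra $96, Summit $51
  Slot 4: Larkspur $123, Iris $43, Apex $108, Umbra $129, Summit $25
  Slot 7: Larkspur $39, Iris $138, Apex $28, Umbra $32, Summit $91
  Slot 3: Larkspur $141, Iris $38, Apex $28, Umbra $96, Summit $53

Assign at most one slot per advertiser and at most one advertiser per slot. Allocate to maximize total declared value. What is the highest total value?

Maximum total: $604

This is a one-to-one assignment (maximum-weight bipartite matching).
Optimal: Larkspur→Slot 1 ($140), Iris→Slot 7 ($138), Apex→Slot 2 ($144), Umbra→Slot 4 ($129), Summit→Slot 3 ($53) — total 140+138+144+129+53 = $604.
Max-entry greedy (repeatedly take the single best remaining cell) gives $603, worse by 1.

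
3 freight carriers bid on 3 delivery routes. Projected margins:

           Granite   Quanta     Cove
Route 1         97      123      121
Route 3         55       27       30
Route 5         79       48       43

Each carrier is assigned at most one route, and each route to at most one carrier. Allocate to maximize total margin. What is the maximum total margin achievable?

Maximum total: $232k

Optimal: Granite→Route 5 ($79k), Quanta→Route 1 ($123k), Cove→Route 3 ($30k) — total 79+123+30 = $232k.
Row-greedy (each carrier in turn takes its best remaining route) gives $175k, worse by 57.
Next-best assignment: Granite→Route 5, Quanta→Route 3, Cove→Route 1 = $227k.
Swapping Quanta↔Cove (Quanta→Route 3 $27k, Cove→Route 1 $121k) loses 5.
No other one-to-one assignment exceeds $232k.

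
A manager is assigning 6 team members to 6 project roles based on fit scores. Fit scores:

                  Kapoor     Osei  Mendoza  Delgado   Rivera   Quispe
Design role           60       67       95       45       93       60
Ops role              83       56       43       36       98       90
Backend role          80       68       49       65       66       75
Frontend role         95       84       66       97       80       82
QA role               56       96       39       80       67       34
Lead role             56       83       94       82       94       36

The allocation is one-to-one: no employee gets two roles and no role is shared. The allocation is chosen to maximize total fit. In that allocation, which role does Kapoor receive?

This is a one-to-one assignment (maximum-weight bipartite matching).
Optimal: Kapoor→Backend role (80 pts), Osei→QA role (96 pts), Mendoza→Design role (95 pts), Delgado→Frontend role (97 pts), Rivera→Lead role (94 pts), Quispe→Ops role (90 pts) — total 80+96+95+97+94+90 = 552 pts.
Column-greedy (each role in turn goes to its best remaining employee) gives 502 pts, worse by 50.
No other one-to-one assignment exceeds 552 pts.
Kapoor's own top role is Frontend role (95 pts), but forcing Kapoor→Frontend role and reassigning the rest optimally gives only 541 pts — worse by 11.

Kapoor receives Backend role.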